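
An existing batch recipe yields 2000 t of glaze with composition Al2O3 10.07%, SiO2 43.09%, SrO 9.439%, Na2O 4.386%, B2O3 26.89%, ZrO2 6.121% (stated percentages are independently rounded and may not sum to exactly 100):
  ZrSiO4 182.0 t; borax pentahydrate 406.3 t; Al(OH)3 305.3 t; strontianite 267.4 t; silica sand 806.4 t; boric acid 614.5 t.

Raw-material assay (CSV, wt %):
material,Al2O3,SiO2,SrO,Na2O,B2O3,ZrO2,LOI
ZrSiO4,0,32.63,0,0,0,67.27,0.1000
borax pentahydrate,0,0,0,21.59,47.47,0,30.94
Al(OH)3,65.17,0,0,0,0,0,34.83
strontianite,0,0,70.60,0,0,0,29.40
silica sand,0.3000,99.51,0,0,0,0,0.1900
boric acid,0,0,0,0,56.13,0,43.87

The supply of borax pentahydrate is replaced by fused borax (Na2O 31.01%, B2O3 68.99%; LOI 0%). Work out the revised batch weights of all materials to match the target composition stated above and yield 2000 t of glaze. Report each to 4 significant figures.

Revised batch per 2000 t glaze:
  ZrSiO4: 182.0 t
  fused borax: 282.9 t
  Al(OH)3: 305.3 t
  strontianite: 267.4 t
  silica sand: 806.4 t
  boric acid: 610.4 t
Total batch = 2454 t; LOI loss = 454.4 t

Working values are printed rounded off to 4 significant figures when written out — each numeric step carries exact precision from first step to last; every reported result is rounded a single time — the derived quantities are computed at exact precision (the totals, yield, glass mass, the six compositions, ignition loss) from the batch weights for 2000 t of glass, exactly as printed in the problem or the answer.
Oxide mass targets, per 2000 t glaze:
  Al2O3: 10.07% × 2000 = 201.4 t
  SiO2: 43.09% × 2000 = 861.8 t
  SrO: 9.439% × 2000 = 188.8 t
  Na2O: 4.386% × 2000 = 87.72 t
  B2O3: 26.89% × 2000 = 537.8 t
  ZrO2: 6.121% × 2000 = 122.4 t
Mass-balance tally per oxide using the reported weights, against the basis in use (sum by sum, the targets are met net of answer rounding effects):
  Al2O3: 305.3·0.6517 + 806.4·0.003000 = 201.4 t (target 201.4 t)
  SiO2: 182.0·0.3263 + 806.4·0.9951 = 861.8 t (target 861.8 t)
  SrO: 267.4·0.7060 = 188.8 t (target 188.8 t)
  Na2O: 282.9·0.3101 = 87.73 t (target 87.72 t)
  B2O3: 282.9·0.6899 + 610.4·0.5613 = 537.8 t (target 537.8 t)
  ZrO2: 182.0·0.6727 = 122.4 t (target 122.4 t)
Glass mass check: batch total minus LOI = 2000 t (targets for the oxides total 2000 t; basis as stated: 2000 t — a pure rounding effect).
Batch total: Σ batch = 2454 t; loss to ignition Σ batch·LOI = 454.4 t; yield = glass ÷ total batch = 81.48%.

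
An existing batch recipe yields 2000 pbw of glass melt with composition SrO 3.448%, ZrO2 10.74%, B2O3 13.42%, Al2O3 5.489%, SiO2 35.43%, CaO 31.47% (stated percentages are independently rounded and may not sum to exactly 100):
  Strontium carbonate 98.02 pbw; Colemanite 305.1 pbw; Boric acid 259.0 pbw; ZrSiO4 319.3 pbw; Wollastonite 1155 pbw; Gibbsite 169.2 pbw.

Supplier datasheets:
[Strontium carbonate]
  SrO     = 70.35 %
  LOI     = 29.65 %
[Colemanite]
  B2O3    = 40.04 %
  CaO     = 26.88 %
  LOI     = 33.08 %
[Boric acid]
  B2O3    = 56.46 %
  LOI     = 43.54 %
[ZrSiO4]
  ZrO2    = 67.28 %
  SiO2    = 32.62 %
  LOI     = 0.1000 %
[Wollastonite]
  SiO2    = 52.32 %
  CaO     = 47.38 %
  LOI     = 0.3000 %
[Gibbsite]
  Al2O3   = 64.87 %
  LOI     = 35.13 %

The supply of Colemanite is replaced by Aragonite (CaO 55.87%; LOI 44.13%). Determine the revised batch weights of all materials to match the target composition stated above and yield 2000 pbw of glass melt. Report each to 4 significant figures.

Revised batch per 2000 pbw glass melt:
  Strontium carbonate: 98.02 pbw
  Aragonite: 146.8 pbw
  Boric acid: 475.4 pbw
  ZrSiO4: 319.3 pbw
  Wollastonite: 1155 pbw
  Gibbsite: 169.2 pbw
Total batch = 2364 pbw; LOI loss = 364.1 pbw

Intermediates are displayed (rounded to four significant figures) at each printed step. Each numeric step maintains exact precision all the way through — each reported result sees exactly one rounding — derived quantities (glass mass, ignition loss, the yield, the six compositions, totals) are re-derived using the weight values per 2000 pbw of glass at exact precision as given in question or answer.
Target oxide masses per 2000 pbw glass melt:
  SrO: 3.448% × 2000 = 68.96 pbw
  ZrO2: 10.74% × 2000 = 214.8 pbw
  B2O3: 13.42% × 2000 = 268.4 pbw
  Al2O3: 5.489% × 2000 = 109.8 pbw
  SiO2: 35.43% × 2000 = 708.6 pbw
  CaO: 31.47% × 2000 = 629.4 pbw
Sums-versus-targets review given the weights on record, against the basis in use (oxide sums agree with the targets modulo rounding of the values):
  SrO: 98.02·0.7035 = 68.96 pbw (target 68.96 pbw)
  ZrO2: 319.3·0.6728 = 214.8 pbw (target 214.8 pbw)
  B2O3: 475.4·0.5646 = 268.4 pbw (target 268.4 pbw)
  Al2O3: 169.2·0.6487 = 109.8 pbw (target 109.8 pbw)
  SiO2: 319.3·0.3262 + 1155·0.5232 = 708.5 pbw (target 708.6 pbw)
  CaO: 146.8·0.5587 + 1155·0.4738 = 629.3 pbw (target 629.4 pbw)
Glass mass check: net batch after ignition = 2000 pbw (summing oxide targets gives 2000 pbw; versus the stated basis of 2000 pbw — deltas are rounding alone).
Summing the batch: Σ batch = 2364 pbw; the LOI term Σ batch·LOI equals 364.1 pbw; as yield: glass ÷ batch → 84.60%.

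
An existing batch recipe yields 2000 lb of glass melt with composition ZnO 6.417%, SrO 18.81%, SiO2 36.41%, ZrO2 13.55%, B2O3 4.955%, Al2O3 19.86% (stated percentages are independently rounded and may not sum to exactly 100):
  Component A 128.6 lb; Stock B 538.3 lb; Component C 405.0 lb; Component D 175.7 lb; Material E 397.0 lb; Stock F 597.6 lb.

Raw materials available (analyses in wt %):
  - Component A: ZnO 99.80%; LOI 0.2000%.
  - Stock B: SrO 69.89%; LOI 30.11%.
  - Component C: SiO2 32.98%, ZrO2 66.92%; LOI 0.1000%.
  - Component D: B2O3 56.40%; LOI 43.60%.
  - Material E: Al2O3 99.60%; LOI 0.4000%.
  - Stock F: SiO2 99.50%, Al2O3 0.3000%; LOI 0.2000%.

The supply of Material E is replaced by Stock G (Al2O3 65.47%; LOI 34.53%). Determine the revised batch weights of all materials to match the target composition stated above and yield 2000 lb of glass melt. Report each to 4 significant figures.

Exact precision is carried in every operation. In-progress results are shown, rounded to 4 significant digits, between the steps. Every reported number is rounded exactly once. The derived quantities are carried at exact precision (the yield, totals, six oxide percentages, net glass mass, LOI) starting from the weights for 2000 lb of glass exactly as printed in the question or the answer.
Per-oxide target masses for 2000 lb glass melt:
  ZnO: 6.417% × 2000 = 128.3 lb
  SrO: 18.81% × 2000 = 376.2 lb
  SiO2: 36.41% × 2000 = 728.2 lb
  ZrO2: 13.55% × 2000 = 271.0 lb
  B2O3: 4.955% × 2000 = 99.10 lb
  Al2O3: 19.86% × 2000 = 397.2 lb
A balance pass over the oxides, working from each reported weight, versus the basis set out (each sum matches its target mass once rounding is allowed for):
  ZnO: 128.6·0.9980 = 128.3 lb (target 128.3 lb)
  SrO: 538.3·0.6989 = 376.2 lb (target 376.2 lb)
  SiO2: 405.0·0.3298 + 597.6·0.9950 = 728.2 lb (target 728.2 lb)
  ZrO2: 405.0·0.6692 = 271.0 lb (target 271.0 lb)
  B2O3: 175.7·0.5640 = 99.09 lb (target 99.10 lb)
  Al2O3: 604.0·0.6547 + 597.6·0.003000 = 397.2 lb (target 397.2 lb)
Glass-mass closure: total charge less LOI = 2000 lb (the targets, summed, come to 2000 lb; basis as stated: 2000 lb — gaps are rounding artifacts).
Total batch = Σ batch = 2449 lb; LOI loss = Σ batch·LOI = 449.1 lb; yield: glass divided by total = 81.66%.

Revised batch per 2000 lb glass melt:
  Component A: 128.6 lb
  Stock B: 538.3 lb
  Component C: 405.0 lb
  Component D: 175.7 lb
  Stock G: 604.0 lb
  Stock F: 597.6 lb
Total batch = 2449 lb; LOI loss = 449.1 lb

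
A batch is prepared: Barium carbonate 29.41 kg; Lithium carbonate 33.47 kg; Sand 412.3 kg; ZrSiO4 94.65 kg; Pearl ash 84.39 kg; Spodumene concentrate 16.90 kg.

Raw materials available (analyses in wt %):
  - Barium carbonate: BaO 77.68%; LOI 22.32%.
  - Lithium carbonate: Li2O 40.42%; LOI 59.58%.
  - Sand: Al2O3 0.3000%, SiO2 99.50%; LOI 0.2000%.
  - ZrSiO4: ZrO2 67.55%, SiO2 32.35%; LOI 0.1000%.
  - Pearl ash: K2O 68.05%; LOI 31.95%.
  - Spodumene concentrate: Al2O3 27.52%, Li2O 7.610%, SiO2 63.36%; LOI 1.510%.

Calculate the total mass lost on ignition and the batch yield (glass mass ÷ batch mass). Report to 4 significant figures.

LOI loss = 54.64 kg; glass = 616.5 kg; yield = 91.86%

All internal work runs at exact precision end to end — values along the way are shown (rounded to 4 significant figures) as written. Each reported number takes just one rounding. The derived quantities are re-derived from the batch weights on 616.5 kg of glass in full precision (the six compositions, the yield, totals, glass mass, LOI), as written in problem or answer.
Material-by-material LOI:
  Barium carbonate: 29.41 × 0.2232 = 6.564 kg
  Lithium carbonate: 33.47 × 0.5958 = 19.94 kg
  Sand: 412.3 × 0.002000 = 0.8246 kg
  ZrSiO4: 94.65 × 0.001000 = 0.09465 kg
  Pearl ash: 84.39 × 0.3195 = 26.96 kg
  Spodumene concentrate: 16.90 × 0.01510 = 0.2552 kg
Total LOI = 54.64 kg
Glass = batch − LOI = 671.1 − 54.64 = 616.5 kg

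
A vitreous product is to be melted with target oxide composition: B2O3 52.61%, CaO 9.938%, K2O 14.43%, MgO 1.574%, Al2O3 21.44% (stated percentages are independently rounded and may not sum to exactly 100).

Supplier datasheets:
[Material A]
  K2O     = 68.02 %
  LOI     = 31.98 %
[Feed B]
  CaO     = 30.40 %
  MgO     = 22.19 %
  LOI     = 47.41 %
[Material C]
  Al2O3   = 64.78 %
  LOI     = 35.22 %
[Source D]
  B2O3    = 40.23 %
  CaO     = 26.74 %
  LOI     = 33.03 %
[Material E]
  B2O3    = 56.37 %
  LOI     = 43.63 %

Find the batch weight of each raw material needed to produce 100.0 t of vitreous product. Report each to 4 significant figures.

Batch per 100.0 t vitreous product:
  Material A: 21.21 t
  Feed B: 7.093 t
  Material C: 33.10 t
  Source D: 29.10 t
  Material E: 72.56 t
Total batch = 163.1 t; LOI loss = 63.07 t; yield = 61.32%

In-progress results are shown (rounded to 4 significant digits) alongside each step; all internal work carries full precision in every operation. A single rounding completes every reported figure; all derived quantities (five oxide percentages, net glass mass, the totals, the yield, ignition loss) are rebuilt starting from the weights for 100.0 t of glass at exact precision as set out in the question or the answer.
Oxide-by-oxide targets in 100.0 t vitreous product:
  B2O3: 52.61% × 100.0 = 52.61 t
  CaO: 9.938% × 100.0 = 9.938 t
  K2O: 14.43% × 100.0 = 14.43 t
  MgO: 1.574% × 100.0 = 1.574 t
  Al2O3: 21.44% × 100.0 = 21.44 t
Sums-versus-targets review on the weights just shown, per the basis as stated (delivered sums recover each target exact up to rounding of places):
  B2O3: 29.10·0.4023 + 72.56·0.5637 = 52.61 t (target 52.61 t)
  CaO: 7.093·0.3040 + 29.10·0.2674 = 9.938 t (target 9.938 t)
  K2O: 21.21·0.6802 = 14.43 t (target 14.43 t)
  MgO: 7.093·0.2219 = 1.574 t (target 1.574 t)
  Al2O3: 33.10·0.6478 = 21.44 t (target 21.44 t)
Mass balance on the glass: whole batch net of LOI = 99.99 t (the targets, summed, come to 99.99 t; the stated basis being 100.0 t — any gap is answer rounding).
Whole-batch sum: Σ batch = 163.1 t; LOI removed, Σ of batch·LOI: 63.07 t; as yield: glass ÷ batch → 61.32%.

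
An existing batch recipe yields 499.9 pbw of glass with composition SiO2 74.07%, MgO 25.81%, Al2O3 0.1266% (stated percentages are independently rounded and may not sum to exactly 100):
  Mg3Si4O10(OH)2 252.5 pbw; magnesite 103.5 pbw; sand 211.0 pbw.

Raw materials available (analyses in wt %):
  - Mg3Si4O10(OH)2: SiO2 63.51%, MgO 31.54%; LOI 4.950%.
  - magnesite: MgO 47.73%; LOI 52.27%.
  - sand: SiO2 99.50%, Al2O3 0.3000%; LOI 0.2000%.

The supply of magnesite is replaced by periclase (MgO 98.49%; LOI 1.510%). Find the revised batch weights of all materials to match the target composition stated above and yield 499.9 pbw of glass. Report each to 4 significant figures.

Revised batch per 499.9 pbw glass:
  Mg3Si4O10(OH)2: 252.5 pbw
  periclase: 50.14 pbw
  sand: 211.0 pbw
Total batch = 513.6 pbw; LOI loss = 13.68 pbw

In-progress results appear with 4-significant-digit rounding as written. Each numeric step keeps full float precision from first step to last; each reported number is rounded exactly once; all derived quantities, which include yield, the three compositions, glass mass, totals, LOI, are carried in full precision, as quoted within either problem or answer, starting from the weights for 499.9 pbw of glass.
Oxide mass targets, per 499.9 pbw glass:
  SiO2: 74.07% × 499.9 = 370.3 pbw
  MgO: 25.81% × 499.9 = 129.0 pbw
  Al2O3: 0.1266% × 499.9 = 0.6329 pbw
Oxide-by-oxide audit per the reported batch figures, per the basis as stated (every target is met by its sum net of answer rounding effects):
  SiO2: 252.5·0.6351 + 211.0·0.9950 = 370.3 pbw (target 370.3 pbw)
  MgO: 252.5·0.3154 + 50.14·0.9849 = 129.0 pbw (target 129.0 pbw)
  Al2O3: 211.0·0.003000 = 0.6330 pbw (target 0.6329 pbw)
Consistency of the glass mass: batch total minus LOI = 500.0 pbw (the targets, summed, come to 499.9 pbw; versus the stated basis of 499.9 pbw — gaps are rounding artifacts).
Whole-batch sum: Σ batch = 513.6 pbw; ignition loss, Σ(batch × LOI) = 13.68 pbw; as yield: glass ÷ batch → 97.34%.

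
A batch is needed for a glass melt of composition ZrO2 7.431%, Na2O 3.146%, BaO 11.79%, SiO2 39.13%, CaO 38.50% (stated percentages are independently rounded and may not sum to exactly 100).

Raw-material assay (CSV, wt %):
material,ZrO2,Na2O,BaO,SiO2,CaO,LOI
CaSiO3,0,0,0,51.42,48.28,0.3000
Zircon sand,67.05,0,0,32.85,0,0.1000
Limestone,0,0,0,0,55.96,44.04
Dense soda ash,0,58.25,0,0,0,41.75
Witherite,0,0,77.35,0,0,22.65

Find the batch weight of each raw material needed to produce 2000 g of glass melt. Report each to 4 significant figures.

Batch per 2000 g glass melt:
  CaSiO3: 1380 g
  Zircon sand: 221.7 g
  Limestone: 185.1 g
  Dense soda ash: 108.0 g
  Witherite: 304.8 g
Total batch = 2200 g; LOI loss = 200.0 g; yield = 90.91%

Full float precision is kept at every stage. Working values are displayed rounded off to 4 significant digits in the working; exactly one rounding is applied to every reported number; all derived quantities are recomputed from the batch weights per 2000 g of glass in full float precision (ignition loss, glass mass, the five compositions, yield, totals) as written in the problem or the answer.
Oxide mass targets, per 2000 g glass melt:
  ZrO2: 7.431% × 2000 = 148.6 g
  Na2O: 3.146% × 2000 = 62.92 g
  BaO: 11.79% × 2000 = 235.8 g
  SiO2: 39.13% × 2000 = 782.6 g
  CaO: 38.50% × 2000 = 770.0 g
Balance tally, oxide-wise, from the weights as reported, for the quoted basis mass (target by target, the sums agree within answer rounding):
  ZrO2: 221.7·0.6705 = 148.6 g (target 148.6 g)
  Na2O: 108.0·0.5825 = 62.91 g (target 62.92 g)
  BaO: 304.8·0.7735 = 235.8 g (target 235.8 g)
  SiO2: 1380·0.5142 + 221.7·0.3285 = 782.4 g (target 782.6 g)
  CaO: 1380·0.4828 + 185.1·0.5596 = 769.8 g (target 770.0 g)
Glass mass check: total batch − LOI = 2000 g (per-oxide target masses sum to 2000 g; with the basis standing at 2000 g — gaps are rounding artifacts).
Batch grand total — Σ batch = 2200 g; LOI loss = Σ batch·LOI = 200.0 g; yield = glass ÷ total batch = 90.91%.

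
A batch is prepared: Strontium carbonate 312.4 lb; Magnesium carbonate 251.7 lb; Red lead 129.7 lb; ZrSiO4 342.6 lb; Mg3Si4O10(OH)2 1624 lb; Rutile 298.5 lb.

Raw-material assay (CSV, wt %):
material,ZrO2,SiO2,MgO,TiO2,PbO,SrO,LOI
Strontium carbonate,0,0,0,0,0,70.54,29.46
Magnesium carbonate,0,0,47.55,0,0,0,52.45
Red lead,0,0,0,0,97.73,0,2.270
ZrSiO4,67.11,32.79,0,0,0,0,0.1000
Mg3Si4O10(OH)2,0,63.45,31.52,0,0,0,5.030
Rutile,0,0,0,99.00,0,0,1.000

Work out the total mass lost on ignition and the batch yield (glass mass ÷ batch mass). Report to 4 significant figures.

Each numeric step holds full float precision at all times — mid-chain values are displayed rounded to four significant figures as written. Every reported result is rounded a single time — derived quantities (LOI, totals, six oxide percentages, the yield, glass mass) are carried in full float precision from the batch weights at 2647 lb of glass as quoted within question or answer.
Each material's LOI contribution:
  Strontium carbonate: 312.4 × 0.2946 = 92.03 lb
  Magnesium carbonate: 251.7 × 0.5245 = 132.0 lb
  Red lead: 129.7 × 0.02270 = 2.944 lb
  ZrSiO4: 342.6 × 0.001000 = 0.3426 lb
  Mg3Si4O10(OH)2: 1624 × 0.05030 = 81.69 lb
  Rutile: 298.5 × 0.01000 = 2.985 lb
Total LOI = 312.0 lb
Glass = batch − LOI = 2959 − 312.0 = 2647 lb

LOI loss = 312.0 lb; glass = 2647 lb; yield = 89.46%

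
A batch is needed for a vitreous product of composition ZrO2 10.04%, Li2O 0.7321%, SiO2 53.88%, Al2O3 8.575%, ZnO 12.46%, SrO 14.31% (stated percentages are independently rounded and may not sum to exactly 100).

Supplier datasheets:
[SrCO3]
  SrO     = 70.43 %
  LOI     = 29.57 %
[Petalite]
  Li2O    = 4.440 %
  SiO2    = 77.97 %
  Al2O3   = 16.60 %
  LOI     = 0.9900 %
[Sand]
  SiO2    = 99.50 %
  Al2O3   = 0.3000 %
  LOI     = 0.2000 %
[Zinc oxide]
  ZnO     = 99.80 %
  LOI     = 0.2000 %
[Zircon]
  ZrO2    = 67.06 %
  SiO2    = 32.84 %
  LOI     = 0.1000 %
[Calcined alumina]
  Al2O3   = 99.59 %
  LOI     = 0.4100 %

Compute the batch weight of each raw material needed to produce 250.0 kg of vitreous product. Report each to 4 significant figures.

Intermediates are displayed (rounded to four significant figures) within the worked lines. All arithmetic carries exact precision at all times; a single rounding completes every reported number. The derived quantities (LOI, the yield, the totals, glass mass, the six compositions) are re-derived at full float precision starting from the weights on 250.0 kg of glass as they appear in the problem or answer text.
Target oxide masses per 250.0 kg vitreous product:
  ZrO2: 10.04% × 250.0 = 25.10 kg
  Li2O: 0.7321% × 250.0 = 1.830 kg
  SiO2: 53.88% × 250.0 = 134.7 kg
  Al2O3: 8.575% × 250.0 = 21.44 kg
  ZnO: 12.46% × 250.0 = 31.15 kg
  SrO: 14.31% × 250.0 = 35.78 kg
Mass-balance tally per oxide applying the batch weights above, versus the basis set out (target by target, the sums agree given rounding of the digits):
  ZrO2: 37.43·0.6706 = 25.10 kg (target 25.10 kg)
  Li2O: 41.22·0.04440 = 1.830 kg (target 1.830 kg)
  SiO2: 41.22·0.7797 + 90.72·0.9950 + 37.43·0.3284 = 134.7 kg (target 134.7 kg)
  Al2O3: 41.22·0.1660 + 90.72·0.003000 + 14.38·0.9959 = 21.44 kg (target 21.44 kg)
  ZnO: 31.21·0.9980 = 31.15 kg (target 31.15 kg)
  SrO: 50.80·0.7043 = 35.78 kg (target 35.78 kg)
Glass mass check: total batch − LOI = 250.0 kg (summing oxide targets gives 250.0 kg; versus the stated basis of 250.0 kg — a pure rounding effect).
Batch total: Σ batch = 265.8 kg; Σ batch·LOI gives LOI loss = 15.77 kg; glass ÷ batch gives a yield of 94.07%.

Batch per 250.0 kg vitreous product:
  SrCO3: 50.80 kg
  Petalite: 41.22 kg
  Sand: 90.72 kg
  Zinc oxide: 31.21 kg
  Zircon: 37.43 kg
  Calcined alumina: 14.38 kg
Total batch = 265.8 kg; LOI loss = 15.77 kg; yield = 94.07%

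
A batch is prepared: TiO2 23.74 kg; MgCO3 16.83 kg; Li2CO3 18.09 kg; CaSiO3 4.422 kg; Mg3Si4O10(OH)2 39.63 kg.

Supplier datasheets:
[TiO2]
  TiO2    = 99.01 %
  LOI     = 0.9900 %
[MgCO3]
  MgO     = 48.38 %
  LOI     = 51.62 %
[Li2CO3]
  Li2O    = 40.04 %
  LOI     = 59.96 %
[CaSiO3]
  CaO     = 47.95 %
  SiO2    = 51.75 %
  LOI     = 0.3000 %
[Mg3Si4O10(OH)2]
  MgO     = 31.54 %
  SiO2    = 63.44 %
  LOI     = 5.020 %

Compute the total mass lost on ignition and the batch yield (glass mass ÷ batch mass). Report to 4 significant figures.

Values along the way are shown (rounded to four significant digits) within the worked lines; full float precision is carried at all times; a single rounding yields each reported number — all derived quantities (the five compositions, totals, ignition loss, glass mass, the yield) are rebuilt in full precision from the weighed amounts for 80.94 kg of glass as written in either problem or answer.
Per-material ignition loss:
  TiO2: 23.74 × 0.009900 = 0.2350 kg
  MgCO3: 16.83 × 0.5162 = 8.688 kg
  Li2CO3: 18.09 × 0.5996 = 10.85 kg
  CaSiO3: 4.422 × 0.003000 = 0.01327 kg
  Mg3Si4O10(OH)2: 39.63 × 0.05020 = 1.989 kg
Total LOI = 21.77 kg
Glass = batch − LOI = 102.7 − 21.77 = 80.94 kg

LOI loss = 21.77 kg; glass = 80.94 kg; yield = 78.80%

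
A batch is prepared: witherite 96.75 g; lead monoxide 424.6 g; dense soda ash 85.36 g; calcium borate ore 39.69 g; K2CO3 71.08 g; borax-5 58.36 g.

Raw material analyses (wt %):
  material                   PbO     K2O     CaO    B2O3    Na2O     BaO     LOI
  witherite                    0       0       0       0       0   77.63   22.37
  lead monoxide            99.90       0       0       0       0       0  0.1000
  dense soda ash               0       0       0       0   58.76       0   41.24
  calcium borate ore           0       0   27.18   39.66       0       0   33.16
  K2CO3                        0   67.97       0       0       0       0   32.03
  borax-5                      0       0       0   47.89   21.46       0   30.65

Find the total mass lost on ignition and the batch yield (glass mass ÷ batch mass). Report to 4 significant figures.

Each numeric step carries full precision end to end; in-progress results are displayed rounded to four significant digits as written; every reported figure takes just one rounding; derived quantities, including net glass mass, the totals, LOI, yield, six oxide percentages, are rebuilt starting from the weights on 664.8 g of glass at full precision exactly as shown in question or answer.
Ignition loss by material:
  witherite: 96.75 × 0.2237 = 21.64 g
  lead monoxide: 424.6 × 0.001000 = 0.4246 g
  dense soda ash: 85.36 × 0.4124 = 35.20 g
  calcium borate ore: 39.69 × 0.3316 = 13.16 g
  K2CO3: 71.08 × 0.3203 = 22.77 g
  borax-5: 58.36 × 0.3065 = 17.89 g
Total LOI = 111.1 g
Glass = batch − LOI = 775.8 − 111.1 = 664.8 g

LOI loss = 111.1 g; glass = 664.8 g; yield = 85.68%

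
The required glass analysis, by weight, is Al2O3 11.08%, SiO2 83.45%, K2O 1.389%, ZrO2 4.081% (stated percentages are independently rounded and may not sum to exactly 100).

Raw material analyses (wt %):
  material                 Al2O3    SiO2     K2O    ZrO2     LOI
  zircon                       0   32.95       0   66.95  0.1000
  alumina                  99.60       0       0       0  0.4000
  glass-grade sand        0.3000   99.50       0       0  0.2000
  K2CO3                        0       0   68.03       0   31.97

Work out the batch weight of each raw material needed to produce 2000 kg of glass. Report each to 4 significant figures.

Batch per 2000 kg glass:
  zircon: 121.9 kg
  alumina: 217.6 kg
  glass-grade sand: 1637 kg
  K2CO3: 40.83 kg
Total batch = 2017 kg; LOI loss = 17.32 kg; yield = 99.14%

Full precision is maintained in every operation. Working values appear rounded to four significant digits; each reported figure sees exactly one rounding — derived quantities, which include LOI, yield, the four compositions, glass mass, the totals, are re-derived at full float precision, as they appear in question or answer, starting from the weights at 2000 kg of glass.
Oxide mass targets, per 2000 kg glass:
  Al2O3: 11.08% × 2000 = 221.6 kg
  SiO2: 83.45% × 2000 = 1669 kg
  K2O: 1.389% × 2000 = 27.78 kg
  ZrO2: 4.081% × 2000 = 81.62 kg
Checking each oxide sum per the reported batch figures, against the basis in use (sum by sum, the targets are met net of answer rounding effects):
  Al2O3: 217.6·0.9960 + 1637·0.003000 = 221.6 kg (target 221.6 kg)
  SiO2: 121.9·0.3295 + 1637·0.9950 = 1669 kg (target 1669 kg)
  K2O: 40.83·0.6803 = 27.78 kg (target 27.78 kg)
  ZrO2: 121.9·0.6695 = 81.61 kg (target 81.62 kg)
Mass balance on the glass: the batch minus its LOI: 2000 kg (oxide target masses add up to 2000 kg; stated basis 2000 kg — a pure rounding effect).
Summing the batch: Σ batch = 2017 kg; loss to ignition Σ batch·LOI = 17.32 kg; glass ÷ batch gives a yield of 99.14%.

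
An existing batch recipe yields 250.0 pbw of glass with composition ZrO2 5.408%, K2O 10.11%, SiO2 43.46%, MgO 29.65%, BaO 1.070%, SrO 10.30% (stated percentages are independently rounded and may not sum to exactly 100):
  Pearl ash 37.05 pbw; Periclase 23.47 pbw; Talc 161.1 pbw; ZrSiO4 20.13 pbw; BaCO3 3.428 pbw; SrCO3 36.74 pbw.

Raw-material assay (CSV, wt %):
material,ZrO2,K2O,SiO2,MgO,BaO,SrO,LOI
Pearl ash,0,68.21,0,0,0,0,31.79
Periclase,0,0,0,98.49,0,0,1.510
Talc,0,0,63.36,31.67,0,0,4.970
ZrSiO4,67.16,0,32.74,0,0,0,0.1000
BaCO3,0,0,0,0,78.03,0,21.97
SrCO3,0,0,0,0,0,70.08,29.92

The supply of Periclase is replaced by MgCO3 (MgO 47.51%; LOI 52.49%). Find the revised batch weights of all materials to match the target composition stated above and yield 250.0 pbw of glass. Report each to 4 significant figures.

All arithmetic carries full float precision in every operation. Mid-chain values are shown rounded to 4 significant digits in the printout. Each reported figure is rounded exactly once. All derived quantities are recomputed from the weighed amounts at 250.0 pbw of glass at exact precision (the totals, six oxide percentages, glass mass, ignition loss, yield), exactly as shown in the problem or the answer.
Per-oxide target masses for 250.0 pbw glass:
  ZrO2: 5.408% × 250.0 = 13.52 pbw
  K2O: 10.11% × 250.0 = 25.28 pbw
  SiO2: 43.46% × 250.0 = 108.6 pbw
  MgO: 29.65% × 250.0 = 74.12 pbw
  BaO: 1.070% × 250.0 = 2.675 pbw
  SrO: 10.30% × 250.0 = 25.75 pbw
Verifying the oxide balance working from each reported weight, relative to the basis at hand (oxide sums agree with the targets net of answer rounding effects):
  ZrO2: 20.13·0.6716 = 13.52 pbw (target 13.52 pbw)
  K2O: 37.05·0.6821 = 25.27 pbw (target 25.28 pbw)
  SiO2: 161.1·0.6336 + 20.13·0.3274 = 108.7 pbw (target 108.6 pbw)
  MgO: 48.65·0.4751 + 161.1·0.3167 = 74.13 pbw (target 74.12 pbw)
  BaO: 3.428·0.7803 = 2.675 pbw (target 2.675 pbw)
  SrO: 36.74·0.7008 = 25.75 pbw (target 25.75 pbw)
Glass-mass closure: net batch after ignition = 250.0 pbw (oxide target masses add up to 250.0 pbw; stated basis 250.0 pbw — any gap is answer rounding).
Adding the batch up: Σ batch = 307.1 pbw; the LOI term Σ batch·LOI equals 57.09 pbw; the yield ratio, glass ÷ batch: 81.41%.

Revised batch per 250.0 pbw glass:
  Pearl ash: 37.05 pbw
  MgCO3: 48.65 pbw
  Talc: 161.1 pbw
  ZrSiO4: 20.13 pbw
  BaCO3: 3.428 pbw
  SrCO3: 36.74 pbw
Total batch = 307.1 pbw; LOI loss = 57.09 pbw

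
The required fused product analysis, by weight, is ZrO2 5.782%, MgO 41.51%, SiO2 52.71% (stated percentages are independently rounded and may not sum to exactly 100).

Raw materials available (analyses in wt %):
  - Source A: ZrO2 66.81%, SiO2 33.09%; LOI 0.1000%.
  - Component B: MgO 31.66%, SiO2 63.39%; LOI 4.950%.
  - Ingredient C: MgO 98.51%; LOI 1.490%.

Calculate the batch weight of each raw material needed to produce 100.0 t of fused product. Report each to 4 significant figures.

Batch per 100.0 t fused product:
  Source A: 8.654 t
  Component B: 78.63 t
  Ingredient C: 16.87 t
Total batch = 104.2 t; LOI loss = 4.152 t; yield = 96.01%

The working math runs at exact precision at every stage. Working values appear rounded to 4 significant figures alongside each step — each reported value sees exactly one rounding. The derived quantities (yield, the three compositions, the totals, LOI, glass mass) are computed in full float precision using the weight values for 100.0 t of glass exactly as shown in either problem or answer.
Oxide-by-oxide targets in 100.0 t fused product:
  ZrO2: 5.782% × 100.0 = 5.782 t
  MgO: 41.51% × 100.0 = 41.51 t
  SiO2: 52.71% × 100.0 = 52.71 t
Verifying the oxide balance applying the batch weights above, at the basis given (target by target, the sums agree modulo rounding of the values):
  ZrO2: 8.654·0.6681 = 5.782 t (target 5.782 t)
  MgO: 78.63·0.3166 + 16.87·0.9851 = 41.51 t (target 41.51 t)
  SiO2: 8.654·0.3309 + 78.63·0.6339 = 52.71 t (target 52.71 t)
Glass mass check: total batch − LOI = 100.0 t (summing oxide targets gives 100.0 t; the stated basis being 100.0 t — rounding explains the deltas).
Adding the batch up: Σ batch = 104.2 t; the LOI term Σ batch·LOI equals 4.152 t; yield: glass divided by total = 96.01%.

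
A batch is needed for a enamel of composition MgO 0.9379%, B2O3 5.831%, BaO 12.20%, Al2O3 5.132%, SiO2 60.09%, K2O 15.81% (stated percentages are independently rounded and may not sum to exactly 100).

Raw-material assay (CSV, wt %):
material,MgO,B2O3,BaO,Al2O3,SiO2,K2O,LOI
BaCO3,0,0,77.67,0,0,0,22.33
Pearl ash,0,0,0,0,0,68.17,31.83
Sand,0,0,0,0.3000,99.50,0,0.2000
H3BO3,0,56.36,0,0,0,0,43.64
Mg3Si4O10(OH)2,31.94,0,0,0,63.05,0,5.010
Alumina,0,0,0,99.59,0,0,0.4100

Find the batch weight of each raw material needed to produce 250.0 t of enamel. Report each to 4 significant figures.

The whole derivation maintains full precision from first step to last; intermediates are displayed, rounded to four significant figures, within the worked lines — a single rounding yields every reported result. Derived quantities, including glass mass, the totals, yield, LOI, the six compositions, are computed using the weight values on 250.0 t of glass in exact precision as quoted within question or answer.
Target oxide masses per 250.0 t enamel:
  MgO: 0.9379% × 250.0 = 2.345 t
  B2O3: 5.831% × 250.0 = 14.58 t
  BaO: 12.20% × 250.0 = 30.50 t
  Al2O3: 5.132% × 250.0 = 12.83 t
  SiO2: 60.09% × 250.0 = 150.2 t
  K2O: 15.81% × 250.0 = 39.52 t
Per-oxide balance check per the reported batch figures, under the basis named above (each sum matches its target mass once rounding is allowed for):
  MgO: 7.341·0.3194 = 2.345 t (target 2.345 t)
  B2O3: 25.86·0.5636 = 14.57 t (target 14.58 t)
  BaO: 39.27·0.7767 = 30.50 t (target 30.50 t)
  Al2O3: 146.3·0.003000 + 12.44·0.9959 = 12.83 t (target 12.83 t)
  SiO2: 146.3·0.9950 + 7.341·0.6305 = 150.2 t (target 150.2 t)
  K2O: 57.98·0.6817 = 39.52 t (target 39.52 t)
Glass mass check: the batch minus its LOI: 250.0 t (oxide target masses add up to 250.0 t; stated basis 250.0 t — differing by rounding only).
Whole-batch sum: Σ batch = 289.2 t; LOI loss = Σ batch·LOI = 39.22 t; the yield ratio, glass ÷ batch: 86.44%.

Batch per 250.0 t enamel:
  BaCO3: 39.27 t
  Pearl ash: 57.98 t
  Sand: 146.3 t
  H3BO3: 25.86 t
  Mg3Si4O10(OH)2: 7.341 t
  Alumina: 12.44 t
Total batch = 289.2 t; LOI loss = 39.22 t; yield = 86.44%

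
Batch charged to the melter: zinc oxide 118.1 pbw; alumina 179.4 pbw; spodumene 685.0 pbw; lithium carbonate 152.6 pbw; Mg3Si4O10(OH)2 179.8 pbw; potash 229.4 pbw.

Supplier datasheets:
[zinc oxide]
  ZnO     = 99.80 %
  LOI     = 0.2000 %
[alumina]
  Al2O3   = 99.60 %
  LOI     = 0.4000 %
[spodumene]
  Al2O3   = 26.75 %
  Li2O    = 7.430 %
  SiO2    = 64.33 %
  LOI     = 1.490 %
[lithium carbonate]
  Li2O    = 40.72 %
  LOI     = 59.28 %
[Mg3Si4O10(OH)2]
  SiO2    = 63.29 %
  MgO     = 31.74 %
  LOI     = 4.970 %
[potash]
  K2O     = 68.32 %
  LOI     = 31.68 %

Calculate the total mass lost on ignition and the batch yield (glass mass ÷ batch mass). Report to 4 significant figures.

LOI loss = 183.2 pbw; glass = 1361 pbw; yield = 88.13%

The intermediate values appear, rounded to 4 significant figures, at each printed step. The working math keeps exact precision through every step; a single rounding completes every reported value. Derived quantities are re-derived in full precision (the six compositions, the yield, net glass mass, LOI, the totals) from the weighed amounts on 1361 pbw of glass as set out in problem or answer.
Ignition loss by material:
  zinc oxide: 118.1 × 0.002000 = 0.2362 pbw
  alumina: 179.4 × 0.004000 = 0.7176 pbw
  spodumene: 685.0 × 0.01490 = 10.21 pbw
  lithium carbonate: 152.6 × 0.5928 = 90.46 pbw
  Mg3Si4O10(OH)2: 179.8 × 0.04970 = 8.936 pbw
  potash: 229.4 × 0.3168 = 72.67 pbw
Total LOI = 183.2 pbw
Glass = batch − LOI = 1544 − 183.2 = 1361 pbw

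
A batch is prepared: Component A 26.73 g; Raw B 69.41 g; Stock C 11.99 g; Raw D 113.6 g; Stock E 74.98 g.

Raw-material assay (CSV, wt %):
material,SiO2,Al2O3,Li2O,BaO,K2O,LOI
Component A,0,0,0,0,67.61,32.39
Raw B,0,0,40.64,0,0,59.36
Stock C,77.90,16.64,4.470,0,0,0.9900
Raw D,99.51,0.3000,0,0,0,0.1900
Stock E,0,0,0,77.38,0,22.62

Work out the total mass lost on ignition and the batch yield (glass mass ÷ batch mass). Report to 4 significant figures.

LOI loss = 67.15 g; glass = 229.6 g; yield = 77.37%

Every computation runs at exact precision from first step to last. The intermediate values are displayed, rounded to four significant figures, as written; exactly one rounding is applied to each reported result — all derived quantities (net glass mass, five oxide percentages, the yield, ignition loss, totals) are computed from the batch weights per 229.6 g of glass in full float precision, as given in the question or the answer.
Material-by-material LOI:
  Component A: 26.73 × 0.3239 = 8.658 g
  Raw B: 69.41 × 0.5936 = 41.20 g
  Stock C: 11.99 × 0.009900 = 0.1187 g
  Raw D: 113.6 × 0.001900 = 0.2158 g
  Stock E: 74.98 × 0.2262 = 16.96 g
Total LOI = 67.15 g
Glass = batch − LOI = 296.7 − 67.15 = 229.6 g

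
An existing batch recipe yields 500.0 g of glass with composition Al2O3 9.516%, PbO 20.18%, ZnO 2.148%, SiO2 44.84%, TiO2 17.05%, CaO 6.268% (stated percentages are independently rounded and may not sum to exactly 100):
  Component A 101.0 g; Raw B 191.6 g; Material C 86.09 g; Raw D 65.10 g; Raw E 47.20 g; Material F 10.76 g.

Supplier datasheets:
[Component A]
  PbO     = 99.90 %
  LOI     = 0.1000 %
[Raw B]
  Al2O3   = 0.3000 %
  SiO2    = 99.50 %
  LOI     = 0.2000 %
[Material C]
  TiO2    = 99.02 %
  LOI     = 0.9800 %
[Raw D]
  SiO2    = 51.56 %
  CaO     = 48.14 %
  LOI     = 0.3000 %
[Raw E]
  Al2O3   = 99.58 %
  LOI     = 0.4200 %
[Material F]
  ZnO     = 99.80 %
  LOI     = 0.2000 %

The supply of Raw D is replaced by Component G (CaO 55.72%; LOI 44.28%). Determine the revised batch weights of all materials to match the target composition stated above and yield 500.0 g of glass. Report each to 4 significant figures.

Revised batch per 500.0 g glass:
  Component A: 101.0 g
  Raw B: 225.3 g
  Material C: 86.09 g
  Component G: 56.25 g
  Raw E: 47.10 g
  Material F: 10.76 g
Total batch = 526.5 g; LOI loss = 26.52 g

All internal work maintains exact precision throughout; working values appear (rounded to 4 significant digits) on the page; each reported result carries a single rounding. Derived quantities are carried at full float precision (totals, net glass mass, the yield, LOI, six oxide percentages) starting from the weights for 500.0 g of glass, as written in the problem or answer text.
Oxide mass targets, per 500.0 g glass:
  Al2O3: 9.516% × 500.0 = 47.58 g
  PbO: 20.18% × 500.0 = 100.9 g
  ZnO: 2.148% × 500.0 = 10.74 g
  SiO2: 44.84% × 500.0 = 224.2 g
  TiO2: 17.05% × 500.0 = 85.25 g
  CaO: 6.268% × 500.0 = 31.34 g
Per-oxide balance check per the reported batch figures, per the basis as stated (each sum matches its target mass exact up to rounding of places):
  Al2O3: 225.3·0.003000 + 47.10·0.9958 = 47.58 g (target 47.58 g)
  PbO: 101.0·0.9990 = 100.9 g (target 100.9 g)
  ZnO: 10.76·0.9980 = 10.74 g (target 10.74 g)
  SiO2: 225.3·0.9950 = 224.2 g (target 224.2 g)
  TiO2: 86.09·0.9902 = 85.25 g (target 85.25 g)
  CaO: 56.25·0.5572 = 31.34 g (target 31.34 g)
Glass-mass closure: batch total minus LOI = 500.0 g (the targets, summed, come to 500.0 g; versus the stated basis of 500.0 g — deltas are rounding alone).
Whole-batch sum: Σ batch = 526.5 g; the LOI term Σ batch·LOI equals 26.52 g; glass ÷ batch gives a yield of 94.96%.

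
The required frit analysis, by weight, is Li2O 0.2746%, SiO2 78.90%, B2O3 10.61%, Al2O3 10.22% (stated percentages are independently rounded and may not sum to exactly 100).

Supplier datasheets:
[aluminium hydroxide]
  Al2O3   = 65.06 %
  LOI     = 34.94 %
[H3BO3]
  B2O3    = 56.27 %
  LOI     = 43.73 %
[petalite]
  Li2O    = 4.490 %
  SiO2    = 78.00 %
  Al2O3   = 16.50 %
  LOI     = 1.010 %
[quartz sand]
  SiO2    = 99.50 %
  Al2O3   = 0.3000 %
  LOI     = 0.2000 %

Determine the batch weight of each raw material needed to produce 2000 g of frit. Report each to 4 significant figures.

Batch per 2000 g frit:
  aluminium hydroxide: 276.3 g
  H3BO3: 377.1 g
  petalite: 122.3 g
  quartz sand: 1490 g
Total batch = 2266 g; LOI loss = 265.7 g; yield = 88.27%

Full precision is held end to end. In-progress results are displayed (rounded to 4 significant digits) on the page. Each reported number sees exactly one rounding — derived quantities are re-derived using the weight values at 2000 g of glass at full precision (the totals, glass mass, yield, ignition loss, four oxide percentages) as quoted within either problem or answer.
Target oxide masses per 2000 g frit:
  Li2O: 0.2746% × 2000 = 5.492 g
  SiO2: 78.90% × 2000 = 1578 g
  B2O3: 10.61% × 2000 = 212.2 g
  Al2O3: 10.22% × 2000 = 204.4 g
Balance tally, oxide-wise, per the reported batch figures, per the basis as stated (every target is met by its sum modulo rounding of the values):
  Li2O: 122.3·0.04490 = 5.491 g (target 5.492 g)
  SiO2: 122.3·0.7800 + 1490·0.9950 = 1578 g (target 1578 g)
  B2O3: 377.1·0.5627 = 212.2 g (target 212.2 g)
  Al2O3: 276.3·0.6506 + 122.3·0.1650 + 1490·0.003000 = 204.4 g (target 204.4 g)
Auditing the glass mass value: batch Σ − ignition loss = 2000 g (targets for the oxides total 2000 g; the stated basis being 2000 g — differing by rounding only).
Whole-batch sum: Σ batch = 2266 g; Σ batch·LOI gives LOI loss = 265.7 g; as yield: glass ÷ batch → 88.27%.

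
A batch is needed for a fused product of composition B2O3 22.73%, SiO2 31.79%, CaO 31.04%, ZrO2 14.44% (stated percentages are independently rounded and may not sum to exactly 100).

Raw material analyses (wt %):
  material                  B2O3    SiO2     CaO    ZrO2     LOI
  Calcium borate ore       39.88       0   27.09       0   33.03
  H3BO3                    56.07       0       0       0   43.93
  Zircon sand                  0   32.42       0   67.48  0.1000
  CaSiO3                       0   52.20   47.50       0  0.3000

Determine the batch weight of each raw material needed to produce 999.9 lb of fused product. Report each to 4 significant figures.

Every computation carries exact precision through the solve — rounding to four significant figures governs each mid-chain value as displayed — each reported number receives exactly one rounding — derived quantities (the yield, glass mass, ignition loss, the four compositions, the totals) are carried starting from the weights at 999.9 lb of glass in full float precision, as quoted within the problem or answer text.
Per-oxide target masses for 999.9 lb fused product:
  B2O3: 22.73% × 999.9 = 227.3 lb
  SiO2: 31.79% × 999.9 = 317.9 lb
  CaO: 31.04% × 999.9 = 310.4 lb
  ZrO2: 14.44% × 999.9 = 144.4 lb
Balance tally, oxide-wise, applying the batch weights above, under the basis named above (oxide sums agree with the targets once rounding is allowed for):
  B2O3: 311.0·0.3988 + 184.2·0.5607 = 227.3 lb (target 227.3 lb)
  SiO2: 214.0·0.3242 + 476.1·0.5220 = 317.9 lb (target 317.9 lb)
  CaO: 311.0·0.2709 + 476.1·0.4750 = 310.4 lb (target 310.4 lb)
  ZrO2: 214.0·0.6748 = 144.4 lb (target 144.4 lb)
Glass-mass closure: batch total minus LOI = 1000 lb (the targets, summed, come to 999.9 lb; with the basis standing at 999.9 lb — deltas are rounding alone).
Batch grand total — Σ batch = 1185 lb; ignition loss, Σ(batch × LOI) = 185.3 lb; yield: glass divided by total = 84.37%.

Batch per 999.9 lb fused product:
  Calcium borate ore: 311.0 lb
  H3BO3: 184.2 lb
  Zircon sand: 214.0 lb
  CaSiO3: 476.1 lb
Total batch = 1185 lb; LOI loss = 185.3 lb; yield = 84.37%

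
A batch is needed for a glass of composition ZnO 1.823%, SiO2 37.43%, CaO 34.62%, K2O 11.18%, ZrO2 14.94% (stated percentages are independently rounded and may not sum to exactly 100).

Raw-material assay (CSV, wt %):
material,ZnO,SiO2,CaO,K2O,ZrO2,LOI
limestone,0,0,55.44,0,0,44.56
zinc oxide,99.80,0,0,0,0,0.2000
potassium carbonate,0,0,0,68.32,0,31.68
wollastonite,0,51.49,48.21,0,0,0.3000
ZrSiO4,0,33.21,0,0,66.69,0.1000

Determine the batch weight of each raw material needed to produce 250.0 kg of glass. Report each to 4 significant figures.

Batch per 250.0 kg glass:
  limestone: 29.49 kg
  zinc oxide: 4.567 kg
  potassium carbonate: 40.91 kg
  wollastonite: 145.6 kg
  ZrSiO4: 56.01 kg
Total batch = 276.6 kg; LOI loss = 26.60 kg; yield = 90.38%

All arithmetic maintains exact precision all the way through. Intermediates are printed, rounded to four significant digits, in the working; a single rounding finalizes every reported result; all derived quantities (the five compositions, net glass mass, the yield, LOI, the totals) are carried at exact precision using the weight values per 250.0 kg of glass exactly as shown in problem or answer.
Oxide mass targets, per 250.0 kg glass:
  ZnO: 1.823% × 250.0 = 4.558 kg
  SiO2: 37.43% × 250.0 = 93.58 kg
  CaO: 34.62% × 250.0 = 86.55 kg
  K2O: 11.18% × 250.0 = 27.95 kg
  ZrO2: 14.94% × 250.0 = 37.35 kg
Balance tally, oxide-wise, from the weights as reported, relative to the basis at hand (target by target, the sums agree given rounding of the digits):
  ZnO: 4.567·0.9980 = 4.558 kg (target 4.558 kg)
  SiO2: 145.6·0.5149 + 56.01·0.3321 = 93.57 kg (target 93.58 kg)
  CaO: 29.49·0.5544 + 145.6·0.4821 = 86.54 kg (target 86.55 kg)
  K2O: 40.91·0.6832 = 27.95 kg (target 27.95 kg)
  ZrO2: 56.01·0.6669 = 37.35 kg (target 37.35 kg)
Glass-mass sanity pass: the batch minus its LOI: 250.0 kg (oxide target masses add up to 250.0 kg; versus the stated basis of 250.0 kg — deltas are rounding alone).
Total batch = Σ batch = 276.6 kg; LOI loss = Σ batch·LOI = 26.60 kg; yield: glass divided by total = 90.38%.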